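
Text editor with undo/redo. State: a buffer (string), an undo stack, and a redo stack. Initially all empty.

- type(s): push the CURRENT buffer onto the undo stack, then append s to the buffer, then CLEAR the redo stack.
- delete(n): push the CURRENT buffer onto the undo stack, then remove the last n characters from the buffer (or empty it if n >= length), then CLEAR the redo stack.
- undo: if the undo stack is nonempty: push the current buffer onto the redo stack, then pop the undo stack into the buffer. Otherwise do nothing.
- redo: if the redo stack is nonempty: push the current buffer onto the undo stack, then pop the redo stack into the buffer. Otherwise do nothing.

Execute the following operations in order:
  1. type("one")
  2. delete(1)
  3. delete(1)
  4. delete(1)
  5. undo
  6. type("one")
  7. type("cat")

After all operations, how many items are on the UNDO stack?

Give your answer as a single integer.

After op 1 (type): buf='one' undo_depth=1 redo_depth=0
After op 2 (delete): buf='on' undo_depth=2 redo_depth=0
After op 3 (delete): buf='o' undo_depth=3 redo_depth=0
After op 4 (delete): buf='(empty)' undo_depth=4 redo_depth=0
After op 5 (undo): buf='o' undo_depth=3 redo_depth=1
After op 6 (type): buf='oone' undo_depth=4 redo_depth=0
After op 7 (type): buf='oonecat' undo_depth=5 redo_depth=0

Answer: 5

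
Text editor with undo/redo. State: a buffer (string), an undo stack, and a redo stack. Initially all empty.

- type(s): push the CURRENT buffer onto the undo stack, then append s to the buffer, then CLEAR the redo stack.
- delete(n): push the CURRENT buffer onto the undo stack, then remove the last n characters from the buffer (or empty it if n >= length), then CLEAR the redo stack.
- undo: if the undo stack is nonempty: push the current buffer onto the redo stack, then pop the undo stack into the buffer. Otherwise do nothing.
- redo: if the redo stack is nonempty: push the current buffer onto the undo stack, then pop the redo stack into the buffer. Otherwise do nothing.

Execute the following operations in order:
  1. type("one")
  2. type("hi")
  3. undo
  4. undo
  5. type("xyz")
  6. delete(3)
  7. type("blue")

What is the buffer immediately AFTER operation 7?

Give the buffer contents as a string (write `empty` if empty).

After op 1 (type): buf='one' undo_depth=1 redo_depth=0
After op 2 (type): buf='onehi' undo_depth=2 redo_depth=0
After op 3 (undo): buf='one' undo_depth=1 redo_depth=1
After op 4 (undo): buf='(empty)' undo_depth=0 redo_depth=2
After op 5 (type): buf='xyz' undo_depth=1 redo_depth=0
After op 6 (delete): buf='(empty)' undo_depth=2 redo_depth=0
After op 7 (type): buf='blue' undo_depth=3 redo_depth=0

Answer: blue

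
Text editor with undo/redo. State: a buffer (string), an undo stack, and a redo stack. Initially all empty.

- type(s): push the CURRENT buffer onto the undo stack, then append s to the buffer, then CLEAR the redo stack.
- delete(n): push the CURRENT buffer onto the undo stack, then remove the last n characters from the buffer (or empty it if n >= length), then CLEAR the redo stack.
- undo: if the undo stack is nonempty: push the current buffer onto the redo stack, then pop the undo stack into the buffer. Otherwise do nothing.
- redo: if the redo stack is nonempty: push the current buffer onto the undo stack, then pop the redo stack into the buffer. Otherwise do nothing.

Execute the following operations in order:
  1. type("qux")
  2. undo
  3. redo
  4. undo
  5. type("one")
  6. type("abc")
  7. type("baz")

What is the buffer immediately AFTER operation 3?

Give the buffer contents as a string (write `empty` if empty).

Answer: qux

Derivation:
After op 1 (type): buf='qux' undo_depth=1 redo_depth=0
After op 2 (undo): buf='(empty)' undo_depth=0 redo_depth=1
After op 3 (redo): buf='qux' undo_depth=1 redo_depth=0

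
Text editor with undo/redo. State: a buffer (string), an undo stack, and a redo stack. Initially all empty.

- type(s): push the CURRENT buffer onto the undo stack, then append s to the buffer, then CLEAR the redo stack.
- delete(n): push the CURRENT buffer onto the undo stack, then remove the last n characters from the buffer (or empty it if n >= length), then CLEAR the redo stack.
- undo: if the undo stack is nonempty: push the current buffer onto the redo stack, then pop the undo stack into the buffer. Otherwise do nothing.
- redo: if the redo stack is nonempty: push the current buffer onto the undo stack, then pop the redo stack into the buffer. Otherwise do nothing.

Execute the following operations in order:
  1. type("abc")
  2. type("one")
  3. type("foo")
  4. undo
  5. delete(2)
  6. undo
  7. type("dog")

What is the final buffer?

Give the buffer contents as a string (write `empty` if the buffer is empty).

Answer: abconedog

Derivation:
After op 1 (type): buf='abc' undo_depth=1 redo_depth=0
After op 2 (type): buf='abcone' undo_depth=2 redo_depth=0
After op 3 (type): buf='abconefoo' undo_depth=3 redo_depth=0
After op 4 (undo): buf='abcone' undo_depth=2 redo_depth=1
After op 5 (delete): buf='abco' undo_depth=3 redo_depth=0
After op 6 (undo): buf='abcone' undo_depth=2 redo_depth=1
After op 7 (type): buf='abconedog' undo_depth=3 redo_depth=0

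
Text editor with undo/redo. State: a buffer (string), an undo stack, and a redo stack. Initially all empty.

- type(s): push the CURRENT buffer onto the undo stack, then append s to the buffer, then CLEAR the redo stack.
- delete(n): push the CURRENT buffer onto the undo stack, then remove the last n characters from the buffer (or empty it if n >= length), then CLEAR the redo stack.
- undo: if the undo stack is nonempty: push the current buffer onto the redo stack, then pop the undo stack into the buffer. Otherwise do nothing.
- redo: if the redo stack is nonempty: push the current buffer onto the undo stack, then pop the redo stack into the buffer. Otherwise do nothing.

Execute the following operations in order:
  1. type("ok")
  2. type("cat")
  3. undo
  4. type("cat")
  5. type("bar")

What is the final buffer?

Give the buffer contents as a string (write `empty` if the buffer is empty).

After op 1 (type): buf='ok' undo_depth=1 redo_depth=0
After op 2 (type): buf='okcat' undo_depth=2 redo_depth=0
After op 3 (undo): buf='ok' undo_depth=1 redo_depth=1
After op 4 (type): buf='okcat' undo_depth=2 redo_depth=0
After op 5 (type): buf='okcatbar' undo_depth=3 redo_depth=0

Answer: okcatbar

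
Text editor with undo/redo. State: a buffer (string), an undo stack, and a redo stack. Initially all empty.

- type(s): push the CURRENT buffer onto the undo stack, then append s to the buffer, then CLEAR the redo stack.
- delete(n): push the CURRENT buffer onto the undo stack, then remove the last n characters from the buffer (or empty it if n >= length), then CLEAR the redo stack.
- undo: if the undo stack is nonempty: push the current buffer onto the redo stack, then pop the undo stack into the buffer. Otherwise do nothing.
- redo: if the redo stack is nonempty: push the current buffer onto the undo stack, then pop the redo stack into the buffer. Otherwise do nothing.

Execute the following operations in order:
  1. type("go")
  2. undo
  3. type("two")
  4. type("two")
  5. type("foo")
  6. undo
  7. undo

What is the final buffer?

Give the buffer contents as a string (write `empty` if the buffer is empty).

After op 1 (type): buf='go' undo_depth=1 redo_depth=0
After op 2 (undo): buf='(empty)' undo_depth=0 redo_depth=1
After op 3 (type): buf='two' undo_depth=1 redo_depth=0
After op 4 (type): buf='twotwo' undo_depth=2 redo_depth=0
After op 5 (type): buf='twotwofoo' undo_depth=3 redo_depth=0
After op 6 (undo): buf='twotwo' undo_depth=2 redo_depth=1
After op 7 (undo): buf='two' undo_depth=1 redo_depth=2

Answer: two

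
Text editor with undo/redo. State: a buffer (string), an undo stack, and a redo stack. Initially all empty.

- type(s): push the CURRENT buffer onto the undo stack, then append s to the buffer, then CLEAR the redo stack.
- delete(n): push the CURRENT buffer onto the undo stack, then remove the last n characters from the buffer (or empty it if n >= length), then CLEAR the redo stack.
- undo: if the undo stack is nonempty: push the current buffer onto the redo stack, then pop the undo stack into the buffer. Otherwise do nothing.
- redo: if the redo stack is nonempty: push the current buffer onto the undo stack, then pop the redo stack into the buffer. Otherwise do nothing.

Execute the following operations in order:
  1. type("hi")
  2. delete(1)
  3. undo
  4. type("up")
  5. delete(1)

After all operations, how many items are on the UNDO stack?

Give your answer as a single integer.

Answer: 3

Derivation:
After op 1 (type): buf='hi' undo_depth=1 redo_depth=0
After op 2 (delete): buf='h' undo_depth=2 redo_depth=0
After op 3 (undo): buf='hi' undo_depth=1 redo_depth=1
After op 4 (type): buf='hiup' undo_depth=2 redo_depth=0
After op 5 (delete): buf='hiu' undo_depth=3 redo_depth=0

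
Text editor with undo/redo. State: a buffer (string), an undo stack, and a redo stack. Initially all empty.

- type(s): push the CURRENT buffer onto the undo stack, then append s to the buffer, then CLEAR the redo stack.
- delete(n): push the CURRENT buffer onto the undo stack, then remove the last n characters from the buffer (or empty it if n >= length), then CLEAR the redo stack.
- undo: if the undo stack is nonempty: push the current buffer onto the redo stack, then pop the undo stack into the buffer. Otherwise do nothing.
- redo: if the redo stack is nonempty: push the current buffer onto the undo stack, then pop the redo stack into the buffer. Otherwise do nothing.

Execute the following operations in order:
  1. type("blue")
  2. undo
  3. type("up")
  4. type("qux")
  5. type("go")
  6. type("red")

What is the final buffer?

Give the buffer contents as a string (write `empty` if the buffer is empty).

After op 1 (type): buf='blue' undo_depth=1 redo_depth=0
After op 2 (undo): buf='(empty)' undo_depth=0 redo_depth=1
After op 3 (type): buf='up' undo_depth=1 redo_depth=0
After op 4 (type): buf='upqux' undo_depth=2 redo_depth=0
After op 5 (type): buf='upquxgo' undo_depth=3 redo_depth=0
After op 6 (type): buf='upquxgored' undo_depth=4 redo_depth=0

Answer: upquxgored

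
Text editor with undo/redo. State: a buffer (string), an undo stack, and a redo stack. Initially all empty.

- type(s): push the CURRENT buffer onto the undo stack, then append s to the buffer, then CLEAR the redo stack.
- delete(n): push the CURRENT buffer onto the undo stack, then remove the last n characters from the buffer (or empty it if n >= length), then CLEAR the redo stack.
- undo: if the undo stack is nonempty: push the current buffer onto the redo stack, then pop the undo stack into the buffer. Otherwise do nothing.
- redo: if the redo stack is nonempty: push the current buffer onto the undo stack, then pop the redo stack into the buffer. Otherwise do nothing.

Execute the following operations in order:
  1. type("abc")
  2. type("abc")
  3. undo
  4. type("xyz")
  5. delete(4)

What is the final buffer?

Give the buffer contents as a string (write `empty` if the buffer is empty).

After op 1 (type): buf='abc' undo_depth=1 redo_depth=0
After op 2 (type): buf='abcabc' undo_depth=2 redo_depth=0
After op 3 (undo): buf='abc' undo_depth=1 redo_depth=1
After op 4 (type): buf='abcxyz' undo_depth=2 redo_depth=0
After op 5 (delete): buf='ab' undo_depth=3 redo_depth=0

Answer: ab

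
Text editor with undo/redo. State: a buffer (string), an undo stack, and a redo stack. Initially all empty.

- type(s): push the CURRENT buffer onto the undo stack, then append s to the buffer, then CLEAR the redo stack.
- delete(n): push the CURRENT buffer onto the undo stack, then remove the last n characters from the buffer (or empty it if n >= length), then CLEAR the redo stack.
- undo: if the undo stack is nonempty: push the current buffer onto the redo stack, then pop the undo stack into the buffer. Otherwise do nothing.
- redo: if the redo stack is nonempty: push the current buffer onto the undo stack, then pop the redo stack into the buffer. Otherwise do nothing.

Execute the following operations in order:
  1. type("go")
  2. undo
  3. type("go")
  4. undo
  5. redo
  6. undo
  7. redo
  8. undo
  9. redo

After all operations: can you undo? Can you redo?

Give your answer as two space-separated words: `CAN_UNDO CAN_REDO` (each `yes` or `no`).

After op 1 (type): buf='go' undo_depth=1 redo_depth=0
After op 2 (undo): buf='(empty)' undo_depth=0 redo_depth=1
After op 3 (type): buf='go' undo_depth=1 redo_depth=0
After op 4 (undo): buf='(empty)' undo_depth=0 redo_depth=1
After op 5 (redo): buf='go' undo_depth=1 redo_depth=0
After op 6 (undo): buf='(empty)' undo_depth=0 redo_depth=1
After op 7 (redo): buf='go' undo_depth=1 redo_depth=0
After op 8 (undo): buf='(empty)' undo_depth=0 redo_depth=1
After op 9 (redo): buf='go' undo_depth=1 redo_depth=0

Answer: yes no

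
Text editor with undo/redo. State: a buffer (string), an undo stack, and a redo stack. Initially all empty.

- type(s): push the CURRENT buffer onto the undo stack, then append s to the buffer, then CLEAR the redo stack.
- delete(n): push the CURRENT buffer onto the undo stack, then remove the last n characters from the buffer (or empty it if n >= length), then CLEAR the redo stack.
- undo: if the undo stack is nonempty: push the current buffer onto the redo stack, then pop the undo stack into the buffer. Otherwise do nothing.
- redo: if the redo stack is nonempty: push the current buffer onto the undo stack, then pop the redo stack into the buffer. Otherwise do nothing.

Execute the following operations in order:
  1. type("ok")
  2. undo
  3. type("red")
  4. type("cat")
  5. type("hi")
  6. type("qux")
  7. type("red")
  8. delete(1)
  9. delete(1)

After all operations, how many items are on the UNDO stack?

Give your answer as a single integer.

Answer: 7

Derivation:
After op 1 (type): buf='ok' undo_depth=1 redo_depth=0
After op 2 (undo): buf='(empty)' undo_depth=0 redo_depth=1
After op 3 (type): buf='red' undo_depth=1 redo_depth=0
After op 4 (type): buf='redcat' undo_depth=2 redo_depth=0
After op 5 (type): buf='redcathi' undo_depth=3 redo_depth=0
After op 6 (type): buf='redcathiqux' undo_depth=4 redo_depth=0
After op 7 (type): buf='redcathiquxred' undo_depth=5 redo_depth=0
After op 8 (delete): buf='redcathiquxre' undo_depth=6 redo_depth=0
After op 9 (delete): buf='redcathiquxr' undo_depth=7 redo_depth=0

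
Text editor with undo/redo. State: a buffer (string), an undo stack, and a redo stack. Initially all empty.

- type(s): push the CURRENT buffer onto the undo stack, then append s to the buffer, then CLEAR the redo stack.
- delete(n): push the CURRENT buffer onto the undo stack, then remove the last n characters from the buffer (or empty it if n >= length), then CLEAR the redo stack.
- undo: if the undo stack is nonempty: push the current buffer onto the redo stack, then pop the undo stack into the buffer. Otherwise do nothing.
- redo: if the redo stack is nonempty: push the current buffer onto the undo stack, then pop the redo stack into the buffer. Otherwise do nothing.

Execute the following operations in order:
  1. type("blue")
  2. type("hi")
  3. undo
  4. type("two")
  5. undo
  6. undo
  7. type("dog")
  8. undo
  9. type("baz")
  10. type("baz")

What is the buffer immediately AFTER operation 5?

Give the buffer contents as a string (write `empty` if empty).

Answer: blue

Derivation:
After op 1 (type): buf='blue' undo_depth=1 redo_depth=0
After op 2 (type): buf='bluehi' undo_depth=2 redo_depth=0
After op 3 (undo): buf='blue' undo_depth=1 redo_depth=1
After op 4 (type): buf='bluetwo' undo_depth=2 redo_depth=0
After op 5 (undo): buf='blue' undo_depth=1 redo_depth=1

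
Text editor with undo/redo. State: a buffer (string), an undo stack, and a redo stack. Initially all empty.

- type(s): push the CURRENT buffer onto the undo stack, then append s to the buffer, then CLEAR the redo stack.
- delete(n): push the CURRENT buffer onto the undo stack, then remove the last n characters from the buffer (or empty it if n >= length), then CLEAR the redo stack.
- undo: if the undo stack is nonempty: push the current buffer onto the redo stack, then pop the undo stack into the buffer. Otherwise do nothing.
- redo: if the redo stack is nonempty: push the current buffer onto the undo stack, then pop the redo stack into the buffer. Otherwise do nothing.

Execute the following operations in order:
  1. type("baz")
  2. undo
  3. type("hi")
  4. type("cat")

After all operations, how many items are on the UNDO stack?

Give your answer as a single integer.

After op 1 (type): buf='baz' undo_depth=1 redo_depth=0
After op 2 (undo): buf='(empty)' undo_depth=0 redo_depth=1
After op 3 (type): buf='hi' undo_depth=1 redo_depth=0
After op 4 (type): buf='hicat' undo_depth=2 redo_depth=0

Answer: 2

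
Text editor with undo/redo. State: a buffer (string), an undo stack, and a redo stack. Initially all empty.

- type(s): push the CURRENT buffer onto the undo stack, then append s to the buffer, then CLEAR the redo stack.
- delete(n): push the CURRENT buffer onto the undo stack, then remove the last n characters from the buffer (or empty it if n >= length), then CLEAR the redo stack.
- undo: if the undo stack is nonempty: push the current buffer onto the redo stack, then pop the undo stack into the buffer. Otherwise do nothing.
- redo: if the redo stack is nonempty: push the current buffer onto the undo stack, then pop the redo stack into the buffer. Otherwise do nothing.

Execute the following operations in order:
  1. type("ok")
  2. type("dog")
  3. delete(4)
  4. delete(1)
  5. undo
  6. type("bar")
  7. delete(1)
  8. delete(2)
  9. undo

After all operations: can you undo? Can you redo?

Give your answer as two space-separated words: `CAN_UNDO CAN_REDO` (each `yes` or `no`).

Answer: yes yes

Derivation:
After op 1 (type): buf='ok' undo_depth=1 redo_depth=0
After op 2 (type): buf='okdog' undo_depth=2 redo_depth=0
After op 3 (delete): buf='o' undo_depth=3 redo_depth=0
After op 4 (delete): buf='(empty)' undo_depth=4 redo_depth=0
After op 5 (undo): buf='o' undo_depth=3 redo_depth=1
After op 6 (type): buf='obar' undo_depth=4 redo_depth=0
After op 7 (delete): buf='oba' undo_depth=5 redo_depth=0
After op 8 (delete): buf='o' undo_depth=6 redo_depth=0
After op 9 (undo): buf='oba' undo_depth=5 redo_depth=1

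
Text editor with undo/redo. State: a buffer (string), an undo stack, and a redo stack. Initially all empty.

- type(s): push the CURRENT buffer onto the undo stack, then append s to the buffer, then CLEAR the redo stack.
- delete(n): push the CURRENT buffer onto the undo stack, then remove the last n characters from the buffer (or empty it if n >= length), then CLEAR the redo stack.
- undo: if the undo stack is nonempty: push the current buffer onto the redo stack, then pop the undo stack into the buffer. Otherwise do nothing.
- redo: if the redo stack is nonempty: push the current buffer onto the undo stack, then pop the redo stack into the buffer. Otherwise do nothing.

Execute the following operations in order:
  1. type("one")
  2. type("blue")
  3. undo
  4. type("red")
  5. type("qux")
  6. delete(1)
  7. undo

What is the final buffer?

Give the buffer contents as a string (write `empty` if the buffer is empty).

Answer: oneredqux

Derivation:
After op 1 (type): buf='one' undo_depth=1 redo_depth=0
After op 2 (type): buf='oneblue' undo_depth=2 redo_depth=0
After op 3 (undo): buf='one' undo_depth=1 redo_depth=1
After op 4 (type): buf='onered' undo_depth=2 redo_depth=0
After op 5 (type): buf='oneredqux' undo_depth=3 redo_depth=0
After op 6 (delete): buf='oneredqu' undo_depth=4 redo_depth=0
After op 7 (undo): buf='oneredqux' undo_depth=3 redo_depth=1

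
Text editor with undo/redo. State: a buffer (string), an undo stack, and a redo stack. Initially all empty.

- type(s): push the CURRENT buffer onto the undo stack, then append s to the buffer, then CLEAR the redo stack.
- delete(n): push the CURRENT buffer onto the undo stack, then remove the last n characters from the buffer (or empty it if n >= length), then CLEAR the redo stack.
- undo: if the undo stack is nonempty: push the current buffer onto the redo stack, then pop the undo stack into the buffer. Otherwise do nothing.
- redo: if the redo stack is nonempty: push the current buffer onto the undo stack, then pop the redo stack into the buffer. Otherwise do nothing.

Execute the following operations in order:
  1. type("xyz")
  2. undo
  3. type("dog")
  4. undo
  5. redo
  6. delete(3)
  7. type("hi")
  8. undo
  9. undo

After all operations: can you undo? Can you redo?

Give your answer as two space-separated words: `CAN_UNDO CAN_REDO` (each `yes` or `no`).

After op 1 (type): buf='xyz' undo_depth=1 redo_depth=0
After op 2 (undo): buf='(empty)' undo_depth=0 redo_depth=1
After op 3 (type): buf='dog' undo_depth=1 redo_depth=0
After op 4 (undo): buf='(empty)' undo_depth=0 redo_depth=1
After op 5 (redo): buf='dog' undo_depth=1 redo_depth=0
After op 6 (delete): buf='(empty)' undo_depth=2 redo_depth=0
After op 7 (type): buf='hi' undo_depth=3 redo_depth=0
After op 8 (undo): buf='(empty)' undo_depth=2 redo_depth=1
After op 9 (undo): buf='dog' undo_depth=1 redo_depth=2

Answer: yes yes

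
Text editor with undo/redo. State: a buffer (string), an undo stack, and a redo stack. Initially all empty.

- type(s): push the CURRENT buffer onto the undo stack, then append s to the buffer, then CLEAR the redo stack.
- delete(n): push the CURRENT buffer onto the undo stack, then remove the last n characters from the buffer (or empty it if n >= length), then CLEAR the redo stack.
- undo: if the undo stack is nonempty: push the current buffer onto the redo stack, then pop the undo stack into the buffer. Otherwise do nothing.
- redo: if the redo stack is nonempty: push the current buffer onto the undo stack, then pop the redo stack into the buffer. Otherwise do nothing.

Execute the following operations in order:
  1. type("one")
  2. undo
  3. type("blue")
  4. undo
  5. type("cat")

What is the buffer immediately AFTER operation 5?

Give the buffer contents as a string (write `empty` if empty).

Answer: cat

Derivation:
After op 1 (type): buf='one' undo_depth=1 redo_depth=0
After op 2 (undo): buf='(empty)' undo_depth=0 redo_depth=1
After op 3 (type): buf='blue' undo_depth=1 redo_depth=0
After op 4 (undo): buf='(empty)' undo_depth=0 redo_depth=1
After op 5 (type): buf='cat' undo_depth=1 redo_depth=0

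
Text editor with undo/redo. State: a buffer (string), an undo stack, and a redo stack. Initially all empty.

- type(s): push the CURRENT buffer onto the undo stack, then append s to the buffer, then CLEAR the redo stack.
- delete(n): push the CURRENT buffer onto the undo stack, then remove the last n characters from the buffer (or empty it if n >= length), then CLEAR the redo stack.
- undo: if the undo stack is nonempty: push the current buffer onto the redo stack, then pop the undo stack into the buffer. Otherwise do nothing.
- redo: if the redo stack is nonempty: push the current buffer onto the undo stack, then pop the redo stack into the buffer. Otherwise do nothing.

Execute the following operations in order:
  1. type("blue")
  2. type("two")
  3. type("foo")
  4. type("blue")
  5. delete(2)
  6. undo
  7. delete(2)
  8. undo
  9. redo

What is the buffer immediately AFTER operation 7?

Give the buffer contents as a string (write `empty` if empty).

Answer: bluetwofoobl

Derivation:
After op 1 (type): buf='blue' undo_depth=1 redo_depth=0
After op 2 (type): buf='bluetwo' undo_depth=2 redo_depth=0
After op 3 (type): buf='bluetwofoo' undo_depth=3 redo_depth=0
After op 4 (type): buf='bluetwofooblue' undo_depth=4 redo_depth=0
After op 5 (delete): buf='bluetwofoobl' undo_depth=5 redo_depth=0
After op 6 (undo): buf='bluetwofooblue' undo_depth=4 redo_depth=1
After op 7 (delete): buf='bluetwofoobl' undo_depth=5 redo_depth=0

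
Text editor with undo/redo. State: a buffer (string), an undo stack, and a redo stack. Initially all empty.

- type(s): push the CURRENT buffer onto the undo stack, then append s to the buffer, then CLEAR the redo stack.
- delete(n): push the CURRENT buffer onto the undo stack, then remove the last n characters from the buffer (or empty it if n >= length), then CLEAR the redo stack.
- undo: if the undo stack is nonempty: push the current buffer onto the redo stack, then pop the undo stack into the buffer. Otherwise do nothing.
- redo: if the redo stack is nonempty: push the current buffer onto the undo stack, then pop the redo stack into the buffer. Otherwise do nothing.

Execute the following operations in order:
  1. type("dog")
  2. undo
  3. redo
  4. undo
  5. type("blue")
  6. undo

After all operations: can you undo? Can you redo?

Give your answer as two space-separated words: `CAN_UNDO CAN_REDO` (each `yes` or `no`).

After op 1 (type): buf='dog' undo_depth=1 redo_depth=0
After op 2 (undo): buf='(empty)' undo_depth=0 redo_depth=1
After op 3 (redo): buf='dog' undo_depth=1 redo_depth=0
After op 4 (undo): buf='(empty)' undo_depth=0 redo_depth=1
After op 5 (type): buf='blue' undo_depth=1 redo_depth=0
After op 6 (undo): buf='(empty)' undo_depth=0 redo_depth=1

Answer: no yes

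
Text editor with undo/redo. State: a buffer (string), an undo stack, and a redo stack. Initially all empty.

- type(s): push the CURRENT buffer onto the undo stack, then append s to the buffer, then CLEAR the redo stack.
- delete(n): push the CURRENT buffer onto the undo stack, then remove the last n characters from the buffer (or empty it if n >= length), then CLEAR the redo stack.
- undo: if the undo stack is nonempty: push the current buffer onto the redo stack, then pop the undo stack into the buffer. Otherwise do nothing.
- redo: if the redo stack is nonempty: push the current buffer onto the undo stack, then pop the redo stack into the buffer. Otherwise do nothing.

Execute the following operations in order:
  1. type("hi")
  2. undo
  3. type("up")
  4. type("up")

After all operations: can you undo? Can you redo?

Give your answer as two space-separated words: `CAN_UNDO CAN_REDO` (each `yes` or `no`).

After op 1 (type): buf='hi' undo_depth=1 redo_depth=0
After op 2 (undo): buf='(empty)' undo_depth=0 redo_depth=1
After op 3 (type): buf='up' undo_depth=1 redo_depth=0
After op 4 (type): buf='upup' undo_depth=2 redo_depth=0

Answer: yes no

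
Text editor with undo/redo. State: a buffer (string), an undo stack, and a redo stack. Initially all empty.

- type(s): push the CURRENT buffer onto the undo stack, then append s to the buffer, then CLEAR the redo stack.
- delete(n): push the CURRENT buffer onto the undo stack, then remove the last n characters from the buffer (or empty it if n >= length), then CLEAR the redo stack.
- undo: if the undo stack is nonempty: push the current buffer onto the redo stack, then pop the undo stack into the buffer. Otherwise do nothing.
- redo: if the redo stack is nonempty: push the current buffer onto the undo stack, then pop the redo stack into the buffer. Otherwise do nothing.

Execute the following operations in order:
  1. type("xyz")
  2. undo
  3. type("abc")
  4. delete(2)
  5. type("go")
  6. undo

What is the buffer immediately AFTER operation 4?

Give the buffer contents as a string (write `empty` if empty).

Answer: a

Derivation:
After op 1 (type): buf='xyz' undo_depth=1 redo_depth=0
After op 2 (undo): buf='(empty)' undo_depth=0 redo_depth=1
After op 3 (type): buf='abc' undo_depth=1 redo_depth=0
After op 4 (delete): buf='a' undo_depth=2 redo_depth=0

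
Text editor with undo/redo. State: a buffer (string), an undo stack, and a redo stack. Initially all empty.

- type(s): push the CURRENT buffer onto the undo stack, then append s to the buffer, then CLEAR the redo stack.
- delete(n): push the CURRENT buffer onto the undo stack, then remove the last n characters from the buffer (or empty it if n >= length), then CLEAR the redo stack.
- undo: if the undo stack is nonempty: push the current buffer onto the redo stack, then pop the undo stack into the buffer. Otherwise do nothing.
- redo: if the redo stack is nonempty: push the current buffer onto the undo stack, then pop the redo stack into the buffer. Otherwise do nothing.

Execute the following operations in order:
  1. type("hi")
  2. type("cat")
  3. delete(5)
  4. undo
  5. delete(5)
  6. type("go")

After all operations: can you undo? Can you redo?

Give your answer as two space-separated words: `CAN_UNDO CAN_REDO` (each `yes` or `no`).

Answer: yes no

Derivation:
After op 1 (type): buf='hi' undo_depth=1 redo_depth=0
After op 2 (type): buf='hicat' undo_depth=2 redo_depth=0
After op 3 (delete): buf='(empty)' undo_depth=3 redo_depth=0
After op 4 (undo): buf='hicat' undo_depth=2 redo_depth=1
After op 5 (delete): buf='(empty)' undo_depth=3 redo_depth=0
After op 6 (type): buf='go' undo_depth=4 redo_depth=0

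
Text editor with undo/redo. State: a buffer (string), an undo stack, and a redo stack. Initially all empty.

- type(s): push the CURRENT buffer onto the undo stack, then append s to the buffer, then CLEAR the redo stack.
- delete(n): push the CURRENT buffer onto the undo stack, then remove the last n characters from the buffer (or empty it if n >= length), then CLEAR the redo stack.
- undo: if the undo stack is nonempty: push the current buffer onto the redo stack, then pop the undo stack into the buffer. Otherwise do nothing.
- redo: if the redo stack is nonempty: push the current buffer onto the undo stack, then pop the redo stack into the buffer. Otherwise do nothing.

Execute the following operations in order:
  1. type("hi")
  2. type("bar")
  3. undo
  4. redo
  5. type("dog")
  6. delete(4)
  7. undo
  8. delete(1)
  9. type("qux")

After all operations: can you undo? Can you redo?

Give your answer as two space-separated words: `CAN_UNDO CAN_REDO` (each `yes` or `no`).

Answer: yes no

Derivation:
After op 1 (type): buf='hi' undo_depth=1 redo_depth=0
After op 2 (type): buf='hibar' undo_depth=2 redo_depth=0
After op 3 (undo): buf='hi' undo_depth=1 redo_depth=1
After op 4 (redo): buf='hibar' undo_depth=2 redo_depth=0
After op 5 (type): buf='hibardog' undo_depth=3 redo_depth=0
After op 6 (delete): buf='hiba' undo_depth=4 redo_depth=0
After op 7 (undo): buf='hibardog' undo_depth=3 redo_depth=1
After op 8 (delete): buf='hibardo' undo_depth=4 redo_depth=0
After op 9 (type): buf='hibardoqux' undo_depth=5 redo_depth=0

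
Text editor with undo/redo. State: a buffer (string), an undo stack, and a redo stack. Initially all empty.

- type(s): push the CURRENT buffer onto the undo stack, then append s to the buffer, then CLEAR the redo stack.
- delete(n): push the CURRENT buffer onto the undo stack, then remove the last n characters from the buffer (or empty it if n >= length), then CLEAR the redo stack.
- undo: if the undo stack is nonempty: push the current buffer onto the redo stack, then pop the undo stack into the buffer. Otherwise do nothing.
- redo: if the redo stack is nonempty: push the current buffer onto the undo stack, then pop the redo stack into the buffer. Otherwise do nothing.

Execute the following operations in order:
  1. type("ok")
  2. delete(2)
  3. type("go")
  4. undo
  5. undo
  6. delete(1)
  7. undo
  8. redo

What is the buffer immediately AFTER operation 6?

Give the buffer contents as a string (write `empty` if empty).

After op 1 (type): buf='ok' undo_depth=1 redo_depth=0
After op 2 (delete): buf='(empty)' undo_depth=2 redo_depth=0
After op 3 (type): buf='go' undo_depth=3 redo_depth=0
After op 4 (undo): buf='(empty)' undo_depth=2 redo_depth=1
After op 5 (undo): buf='ok' undo_depth=1 redo_depth=2
After op 6 (delete): buf='o' undo_depth=2 redo_depth=0

Answer: o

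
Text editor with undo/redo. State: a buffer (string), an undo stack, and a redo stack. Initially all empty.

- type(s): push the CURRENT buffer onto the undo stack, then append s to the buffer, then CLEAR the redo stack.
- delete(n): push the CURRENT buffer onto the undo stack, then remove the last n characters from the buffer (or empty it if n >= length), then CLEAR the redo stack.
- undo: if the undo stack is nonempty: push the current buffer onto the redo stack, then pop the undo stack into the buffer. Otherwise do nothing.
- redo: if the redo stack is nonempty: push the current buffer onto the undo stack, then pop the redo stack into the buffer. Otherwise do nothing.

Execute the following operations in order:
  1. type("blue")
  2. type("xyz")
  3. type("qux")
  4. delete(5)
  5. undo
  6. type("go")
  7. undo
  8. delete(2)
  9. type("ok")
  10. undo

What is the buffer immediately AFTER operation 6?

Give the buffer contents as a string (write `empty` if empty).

Answer: bluexyzquxgo

Derivation:
After op 1 (type): buf='blue' undo_depth=1 redo_depth=0
After op 2 (type): buf='bluexyz' undo_depth=2 redo_depth=0
After op 3 (type): buf='bluexyzqux' undo_depth=3 redo_depth=0
After op 4 (delete): buf='bluex' undo_depth=4 redo_depth=0
After op 5 (undo): buf='bluexyzqux' undo_depth=3 redo_depth=1
After op 6 (type): buf='bluexyzquxgo' undo_depth=4 redo_depth=0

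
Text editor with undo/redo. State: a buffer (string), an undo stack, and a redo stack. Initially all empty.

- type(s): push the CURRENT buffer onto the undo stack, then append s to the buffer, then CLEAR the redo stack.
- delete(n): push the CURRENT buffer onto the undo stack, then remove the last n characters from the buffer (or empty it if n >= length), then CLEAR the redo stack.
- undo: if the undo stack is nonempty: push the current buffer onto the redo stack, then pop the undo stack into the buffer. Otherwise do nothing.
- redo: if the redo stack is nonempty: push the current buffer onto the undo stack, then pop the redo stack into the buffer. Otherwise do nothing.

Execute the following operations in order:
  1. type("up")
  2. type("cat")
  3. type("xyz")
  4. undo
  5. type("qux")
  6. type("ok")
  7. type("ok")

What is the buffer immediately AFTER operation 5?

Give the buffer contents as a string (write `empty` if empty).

Answer: upcatqux

Derivation:
After op 1 (type): buf='up' undo_depth=1 redo_depth=0
After op 2 (type): buf='upcat' undo_depth=2 redo_depth=0
After op 3 (type): buf='upcatxyz' undo_depth=3 redo_depth=0
After op 4 (undo): buf='upcat' undo_depth=2 redo_depth=1
After op 5 (type): buf='upcatqux' undo_depth=3 redo_depth=0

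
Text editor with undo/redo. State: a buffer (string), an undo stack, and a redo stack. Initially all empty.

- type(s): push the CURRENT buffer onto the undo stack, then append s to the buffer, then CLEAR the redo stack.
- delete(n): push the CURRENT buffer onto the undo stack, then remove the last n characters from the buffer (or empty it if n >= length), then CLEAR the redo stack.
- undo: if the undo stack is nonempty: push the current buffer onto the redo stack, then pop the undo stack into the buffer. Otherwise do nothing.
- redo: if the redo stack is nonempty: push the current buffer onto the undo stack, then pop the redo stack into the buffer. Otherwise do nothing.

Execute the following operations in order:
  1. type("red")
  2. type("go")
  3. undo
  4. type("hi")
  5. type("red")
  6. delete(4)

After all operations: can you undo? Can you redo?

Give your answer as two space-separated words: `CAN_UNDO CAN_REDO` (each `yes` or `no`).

Answer: yes no

Derivation:
After op 1 (type): buf='red' undo_depth=1 redo_depth=0
After op 2 (type): buf='redgo' undo_depth=2 redo_depth=0
After op 3 (undo): buf='red' undo_depth=1 redo_depth=1
After op 4 (type): buf='redhi' undo_depth=2 redo_depth=0
After op 5 (type): buf='redhired' undo_depth=3 redo_depth=0
After op 6 (delete): buf='redh' undo_depth=4 redo_depth=0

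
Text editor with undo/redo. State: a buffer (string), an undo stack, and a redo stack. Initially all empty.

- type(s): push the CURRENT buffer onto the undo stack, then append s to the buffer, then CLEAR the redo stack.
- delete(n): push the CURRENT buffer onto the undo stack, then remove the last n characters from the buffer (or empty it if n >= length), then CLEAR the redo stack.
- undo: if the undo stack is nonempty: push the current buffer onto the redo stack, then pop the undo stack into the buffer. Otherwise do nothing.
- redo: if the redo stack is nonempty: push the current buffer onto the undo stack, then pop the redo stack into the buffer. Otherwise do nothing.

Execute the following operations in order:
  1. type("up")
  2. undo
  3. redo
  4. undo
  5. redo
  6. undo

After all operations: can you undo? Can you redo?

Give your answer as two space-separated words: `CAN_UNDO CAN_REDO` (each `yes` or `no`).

After op 1 (type): buf='up' undo_depth=1 redo_depth=0
After op 2 (undo): buf='(empty)' undo_depth=0 redo_depth=1
After op 3 (redo): buf='up' undo_depth=1 redo_depth=0
After op 4 (undo): buf='(empty)' undo_depth=0 redo_depth=1
After op 5 (redo): buf='up' undo_depth=1 redo_depth=0
After op 6 (undo): buf='(empty)' undo_depth=0 redo_depth=1

Answer: no yes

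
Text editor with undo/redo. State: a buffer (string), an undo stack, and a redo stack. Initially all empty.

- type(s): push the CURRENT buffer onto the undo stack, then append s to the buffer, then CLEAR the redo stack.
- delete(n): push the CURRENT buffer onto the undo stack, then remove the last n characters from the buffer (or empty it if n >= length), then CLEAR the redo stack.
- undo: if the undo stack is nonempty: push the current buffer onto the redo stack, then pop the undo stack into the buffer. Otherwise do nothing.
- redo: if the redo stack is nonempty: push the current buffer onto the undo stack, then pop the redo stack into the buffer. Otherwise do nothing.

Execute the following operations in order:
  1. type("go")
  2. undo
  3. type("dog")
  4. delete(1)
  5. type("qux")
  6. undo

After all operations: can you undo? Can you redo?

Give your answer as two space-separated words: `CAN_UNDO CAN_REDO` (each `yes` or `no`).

Answer: yes yes

Derivation:
After op 1 (type): buf='go' undo_depth=1 redo_depth=0
After op 2 (undo): buf='(empty)' undo_depth=0 redo_depth=1
After op 3 (type): buf='dog' undo_depth=1 redo_depth=0
After op 4 (delete): buf='do' undo_depth=2 redo_depth=0
After op 5 (type): buf='doqux' undo_depth=3 redo_depth=0
After op 6 (undo): buf='do' undo_depth=2 redo_depth=1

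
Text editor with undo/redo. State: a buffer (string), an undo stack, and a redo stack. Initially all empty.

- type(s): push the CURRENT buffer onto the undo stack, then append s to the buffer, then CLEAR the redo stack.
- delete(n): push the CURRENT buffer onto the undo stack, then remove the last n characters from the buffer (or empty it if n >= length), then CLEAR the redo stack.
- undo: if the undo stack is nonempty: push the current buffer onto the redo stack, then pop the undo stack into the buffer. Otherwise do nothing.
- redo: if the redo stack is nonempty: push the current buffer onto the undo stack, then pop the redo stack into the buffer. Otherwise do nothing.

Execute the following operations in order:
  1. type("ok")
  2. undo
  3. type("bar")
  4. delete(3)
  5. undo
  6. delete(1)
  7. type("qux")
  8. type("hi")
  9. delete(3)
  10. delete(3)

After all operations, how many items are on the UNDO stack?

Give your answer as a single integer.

After op 1 (type): buf='ok' undo_depth=1 redo_depth=0
After op 2 (undo): buf='(empty)' undo_depth=0 redo_depth=1
After op 3 (type): buf='bar' undo_depth=1 redo_depth=0
After op 4 (delete): buf='(empty)' undo_depth=2 redo_depth=0
After op 5 (undo): buf='bar' undo_depth=1 redo_depth=1
After op 6 (delete): buf='ba' undo_depth=2 redo_depth=0
After op 7 (type): buf='baqux' undo_depth=3 redo_depth=0
After op 8 (type): buf='baquxhi' undo_depth=4 redo_depth=0
After op 9 (delete): buf='baqu' undo_depth=5 redo_depth=0
After op 10 (delete): buf='b' undo_depth=6 redo_depth=0

Answer: 6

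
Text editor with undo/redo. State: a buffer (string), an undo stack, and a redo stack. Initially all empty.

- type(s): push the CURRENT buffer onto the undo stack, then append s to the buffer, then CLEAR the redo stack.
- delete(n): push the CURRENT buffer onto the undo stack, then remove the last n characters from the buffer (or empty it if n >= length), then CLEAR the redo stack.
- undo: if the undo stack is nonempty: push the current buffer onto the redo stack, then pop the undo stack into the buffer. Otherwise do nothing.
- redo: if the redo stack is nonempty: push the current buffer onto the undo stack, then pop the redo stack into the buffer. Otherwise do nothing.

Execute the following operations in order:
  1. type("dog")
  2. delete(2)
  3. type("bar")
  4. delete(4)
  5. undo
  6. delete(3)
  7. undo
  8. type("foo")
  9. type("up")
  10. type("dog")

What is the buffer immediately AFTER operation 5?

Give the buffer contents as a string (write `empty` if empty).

After op 1 (type): buf='dog' undo_depth=1 redo_depth=0
After op 2 (delete): buf='d' undo_depth=2 redo_depth=0
After op 3 (type): buf='dbar' undo_depth=3 redo_depth=0
After op 4 (delete): buf='(empty)' undo_depth=4 redo_depth=0
After op 5 (undo): buf='dbar' undo_depth=3 redo_depth=1

Answer: dbar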